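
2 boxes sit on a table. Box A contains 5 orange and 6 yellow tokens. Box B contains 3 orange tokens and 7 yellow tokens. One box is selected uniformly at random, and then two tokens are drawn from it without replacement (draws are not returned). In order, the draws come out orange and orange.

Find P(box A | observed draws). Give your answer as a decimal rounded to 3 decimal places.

0.732

Compute the likelihood of the observed sequence for each case: P(data | box A) = (5/11)(4/10) = 2/11; P(data | box B) = (3/10)(2/9) = 1/15.
Weighting by the prior gives 1/2 · 2/11 = 1/11, 1/2 · 1/15 = 1/30; these sum to 41/330.
Hence P(box A | data) = (1/11) / (41/330) = 30/41.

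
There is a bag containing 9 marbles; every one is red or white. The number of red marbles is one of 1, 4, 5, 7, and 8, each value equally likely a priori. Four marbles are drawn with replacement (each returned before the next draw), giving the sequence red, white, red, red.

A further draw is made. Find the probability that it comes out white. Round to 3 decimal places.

0.304

Under each hypothesis, the probability of the observed sequence is: P(data | r = 1) = (1/9)(8/9)(1/9)(1/9) = 0.0012193; P(data | r = 4) = (4/9)(5/9)(4/9)(4/9) = 0.048773; P(data | r = 5) = (5/9)(4/9)(5/9)(5/9) = 0.076208; P(data | r = 7) = (7/9)(2/9)(7/9)(7/9) = 0.10456; P(data | r = 8) = (8/9)(1/9)(8/9)(8/9) = 0.078037.
Multiplying each by its prior: 1/5 · 0.0012193 = 0.00024387, 1/5 · 0.048773 = 0.0097546, 1/5 · 0.076208 = 0.015242, 1/5 · 0.10456 = 0.020911, 1/5 · 0.078037 = 0.015607; these sum to 0.061759.
The posterior is then P(r = 1 | data) = 0.0039487, P(r = 4 | data) = 0.15795, P(r = 5 | data) = 0.24679, P(r = 7 | data) = 0.3386, P(r = 8 | data) = 0.25271.
The predictive probability is P(white next | data) = (8/9)(0.0039487) + (5/9)(0.15795) + (4/9)(0.24679) + (2/9)(0.3386) + (1/9)(0.25271) = 0.30427.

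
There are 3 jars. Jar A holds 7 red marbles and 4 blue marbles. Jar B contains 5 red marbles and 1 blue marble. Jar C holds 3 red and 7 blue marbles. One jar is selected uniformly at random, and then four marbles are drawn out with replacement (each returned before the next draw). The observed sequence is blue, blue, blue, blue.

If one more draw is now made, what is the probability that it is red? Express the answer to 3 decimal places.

Under each hypothesis, the probability of the observed sequence is: P(data | jar A) = (4/11)(4/11)(4/11)(4/11) = 0.017485; P(data | jar B) = (1/6)(1/6)(1/6)(1/6) = 0.0007716; P(data | jar C) = (7/10)(7/10)(7/10)(7/10) = 0.2401.
Weighting by the prior gives 1/3 · 0.017485 = 0.0058284, 1/3 · 0.0007716 = 0.0002572, 1/3 · 0.2401 = 0.080033; these sum to 0.086119.
Dividing through by the total gives posterior P(jar A | data) = 0.067678, P(jar B | data) = 0.0029866, P(jar C | data) = 0.92934.
The predictive probability is P(red next | data) = (7/11)(0.067678) + (5/6)(0.0029866) + (3/10)(0.92934) = 0.32436.

0.324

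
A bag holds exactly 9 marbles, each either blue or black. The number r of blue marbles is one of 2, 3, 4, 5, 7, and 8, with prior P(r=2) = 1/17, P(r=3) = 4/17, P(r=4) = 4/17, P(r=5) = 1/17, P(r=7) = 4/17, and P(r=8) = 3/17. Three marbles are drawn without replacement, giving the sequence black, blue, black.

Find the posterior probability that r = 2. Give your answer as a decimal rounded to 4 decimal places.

0.0955

Under each hypothesis, the probability of the observed sequence is: P(data | r = 2) = (7/9)(2/8)(6/7) = 0.16667; P(data | r = 3) = (6/9)(3/8)(5/7) = 0.17857; P(data | r = 4) = (5/9)(4/8)(4/7) = 0.15873; P(data | r = 5) = (4/9)(5/8)(3/7) = 0.11905; P(data | r = 7) = (2/9)(7/8)(1/7) = 0.027778; P(data | r = 8) = (1/9)(8/8)(0/7) = 0.
Multiplying each by its prior: 1/17 · 0.16667 = 0.0098039, 4/17 · 0.17857 = 0.042017, 4/17 · 0.15873 = 0.037348, 1/17 · 0.11905 = 0.0070028, 4/17 · 0.027778 = 0.0065359, 3/17 · 0 = 0; these sum to 0.10271.
Hence P(r = 2 | data) = (0.0098039) / (0.10271) = 0.095455.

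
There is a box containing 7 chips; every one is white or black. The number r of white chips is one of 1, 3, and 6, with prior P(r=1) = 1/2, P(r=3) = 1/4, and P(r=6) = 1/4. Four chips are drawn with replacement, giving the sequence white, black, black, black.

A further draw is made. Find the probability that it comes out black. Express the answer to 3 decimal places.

For each hypothesis, P(data | H) works out to: P(data | r = 1) = (1/7)(6/7)(6/7)(6/7) = 0.089963; P(data | r = 3) = (3/7)(4/7)(4/7)(4/7) = 0.079967; P(data | r = 6) = (6/7)(1/7)(1/7)(1/7) = 0.002499.
The prior-weighted likelihoods are 1/2 · 0.089963 = 0.044981, 1/4 · 0.079967 = 0.019992, 1/4 · 0.002499 = 0.00062474; summing to 0.065598.
The posterior is then P(r = 1 | data) = 0.68571, P(r = 3 | data) = 0.30476, P(r = 6 | data) = 0.0095238.
The predictive probability is P(black next | data) = (6/7)(0.68571) + (4/7)(0.30476) + (1/7)(0.0095238) = 0.76327.

0.763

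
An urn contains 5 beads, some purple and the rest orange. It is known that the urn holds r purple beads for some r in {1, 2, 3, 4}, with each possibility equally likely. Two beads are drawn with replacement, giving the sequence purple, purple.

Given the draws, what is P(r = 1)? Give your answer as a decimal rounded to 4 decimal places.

For each hypothesis, P(data | H) works out to: P(data | r = 1) = (1/5)(1/5) = 1/25; P(data | r = 2) = (2/5)(2/5) = 4/25; P(data | r = 3) = (3/5)(3/5) = 9/25; P(data | r = 4) = (4/5)(4/5) = 16/25.
Multiplying each by its prior: 1/4 · 1/25 = 1/100, 1/4 · 4/25 = 1/25, 1/4 · 9/25 = 9/100, 1/4 · 16/25 = 4/25; with total 3/10.
Therefore the posterior P(r = 1 | data) = (1/100) / (3/10) = 1/30.

0.0333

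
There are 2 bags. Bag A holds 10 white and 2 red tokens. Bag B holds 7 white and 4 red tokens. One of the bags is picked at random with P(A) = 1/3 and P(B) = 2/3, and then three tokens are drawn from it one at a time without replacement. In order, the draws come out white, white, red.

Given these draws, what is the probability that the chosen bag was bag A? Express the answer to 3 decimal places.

The likelihood of the observed sequence under each hypothesis: P(data | bag A) = (10/12)(9/11)(2/10) = 3/22; P(data | bag B) = (7/11)(6/10)(4/9) = 28/165.
The prior-weighted likelihoods are 1/3 · 3/22 = 1/22, 2/3 · 28/165 = 56/495; with total 157/990.
Hence P(bag A | data) = (1/22) / (157/990) = 45/157.

0.287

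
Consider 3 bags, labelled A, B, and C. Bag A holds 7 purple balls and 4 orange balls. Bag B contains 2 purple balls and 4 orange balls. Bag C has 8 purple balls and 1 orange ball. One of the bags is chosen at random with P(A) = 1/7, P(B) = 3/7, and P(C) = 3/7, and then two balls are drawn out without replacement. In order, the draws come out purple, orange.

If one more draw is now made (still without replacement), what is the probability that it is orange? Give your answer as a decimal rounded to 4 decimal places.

0.4934

Under each hypothesis, the probability of the observed sequence is: P(data | bag A) = (7/11)(4/10) = 0.25455; P(data | bag B) = (2/6)(4/5) = 0.26667; P(data | bag C) = (8/9)(1/8) = 0.11111.
Weighting by the prior gives 1/7 · 0.25455 = 0.036364, 3/7 · 0.26667 = 0.11429, 3/7 · 0.11111 = 0.047619; these sum to 0.19827.
Dividing through by the total gives posterior P(bag A | data) = 0.18341, P(bag B | data) = 0.57642, P(bag C | data) = 0.24017.
So P(orange next | data) = Σ P(orange next | H) P(H | data) = (1/3)(0.18341) + (3/4)(0.57642) + (0)(0.24017) = 0.49345.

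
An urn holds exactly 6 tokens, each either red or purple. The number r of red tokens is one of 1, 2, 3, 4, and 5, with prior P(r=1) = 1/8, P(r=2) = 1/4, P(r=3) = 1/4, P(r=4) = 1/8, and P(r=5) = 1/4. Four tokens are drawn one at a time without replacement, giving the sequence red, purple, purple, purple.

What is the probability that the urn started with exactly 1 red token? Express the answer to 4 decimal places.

For each hypothesis, P(data | H) works out to: P(data | r = 1) = (1/6)(5/5)(4/4)(3/3) = 1/6; P(data | r = 2) = (2/6)(4/5)(3/4)(2/3) = 2/15; P(data | r = 3) = (3/6)(3/5)(2/4)(1/3) = 1/20; P(data | r = 4) = (4/6)(2/5)(1/4)(0/3) = 0; P(data | r = 5) = (5/6)(1/5)(0/4) = 0.
Weighting by the prior gives 1/8 · 1/6 = 1/48, 1/4 · 2/15 = 1/30, 1/4 · 1/20 = 1/80, 1/8 · 0 = 0, 1/4 · 0 = 0; these sum to 1/15.
Hence P(r = 1 | data) = (1/48) / (1/15) = 5/16.

0.3125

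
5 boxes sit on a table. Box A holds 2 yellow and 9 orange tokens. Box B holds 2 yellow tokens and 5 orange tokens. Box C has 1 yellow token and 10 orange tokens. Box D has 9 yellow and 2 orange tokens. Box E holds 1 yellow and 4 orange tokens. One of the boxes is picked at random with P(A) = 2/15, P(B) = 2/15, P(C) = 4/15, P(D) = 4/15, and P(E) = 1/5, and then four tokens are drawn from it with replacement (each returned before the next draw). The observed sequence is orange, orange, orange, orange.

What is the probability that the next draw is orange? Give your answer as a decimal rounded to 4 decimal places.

0.8496

Compute the likelihood of the observed sequence for each case: P(data | box A) = (9/11)(9/11)(9/11)(9/11) = 0.44813; P(data | box B) = (5/7)(5/7)(5/7)(5/7) = 0.26031; P(data | box C) = (10/11)(10/11)(10/11)(10/11) = 0.68301; P(data | box D) = (2/11)(2/11)(2/11)(2/11) = 0.0010928; P(data | box E) = (4/5)(4/5)(4/5)(4/5) = 0.4096.
Multiplying each by its prior: 2/15 · 0.44813 = 0.05975, 2/15 · 0.26031 = 0.034708, 4/15 · 0.68301 = 0.18214, 4/15 · 0.0010928 = 0.00029142, 1/5 · 0.4096 = 0.08192; these sum to 0.35881.
Normalising, the posterior is P(box A | data) = 0.16652, P(box B | data) = 0.096731, P(box C | data) = 0.50762, P(box D | data) = 0.00081219, P(box E | data) = 0.22831.
The predictive probability is P(orange next | data) = (9/11)(0.16652) + (5/7)(0.096731) + (10/11)(0.50762) + (2/11)(0.00081219) + (4/5)(0.22831) = 0.84961.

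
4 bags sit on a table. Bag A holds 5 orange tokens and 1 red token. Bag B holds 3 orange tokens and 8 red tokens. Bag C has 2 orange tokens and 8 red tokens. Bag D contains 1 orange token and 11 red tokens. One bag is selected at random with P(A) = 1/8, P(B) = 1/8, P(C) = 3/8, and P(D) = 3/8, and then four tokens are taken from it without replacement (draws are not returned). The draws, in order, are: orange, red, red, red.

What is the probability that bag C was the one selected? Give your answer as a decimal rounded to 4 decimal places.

0.5146

Compute the likelihood of the observed sequence for each case: P(data | bag A) = (5/6)(1/5)(0/4) = 0; P(data | bag B) = (3/11)(8/10)(7/9)(6/8) = 0.12727; P(data | bag C) = (2/10)(8/9)(7/8)(6/7) = 0.13333; P(data | bag D) = (1/12)(11/11)(10/10)(9/9) = 0.083333.
Multiplying each by its prior: 1/8 · 0 = 0, 1/8 · 0.12727 = 0.015909, 3/8 · 0.13333 = 0.05, 3/8 · 0.083333 = 0.03125; these sum to 0.097159.
So P(bag C | data) = (0.05) / (0.097159) = 0.51462.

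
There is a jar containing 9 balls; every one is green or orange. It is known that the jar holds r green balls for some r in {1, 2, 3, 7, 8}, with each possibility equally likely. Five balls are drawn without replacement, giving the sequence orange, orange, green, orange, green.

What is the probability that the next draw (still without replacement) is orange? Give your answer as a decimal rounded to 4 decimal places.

0.8421

Under each hypothesis, the probability of the observed sequence is: P(data | r = 1) = (8/9)(7/8)(1/7)(6/6)(0/5) = 0; P(data | r = 2) = (7/9)(6/8)(2/7)(5/6)(1/5) = 0.027778; P(data | r = 3) = (6/9)(5/8)(3/7)(4/6)(2/5) = 0.047619; P(data | r = 7) = (2/9)(1/8)(7/7)(0/6) = 0; P(data | r = 8) = (1/9)(0/8) = 0.
Weighting by the prior gives 1/5 · 0 = 0, 1/5 · 0.027778 = 0.0055556, 1/5 · 0.047619 = 0.0095238, 1/5 · 0 = 0, 1/5 · 0 = 0; summing to 0.015079.
Normalising, the posterior is P(r = 1 | data) = 0, P(r = 2 | data) = 0.36842, P(r = 3 | data) = 0.63158, P(r = 7 | data) = 0, P(r = 8 | data) = 0.
So P(orange next | data) = Σ P(orange next | H) P(H | data) = (1)(0.36842) + (3/4)(0.63158) = 0.84211.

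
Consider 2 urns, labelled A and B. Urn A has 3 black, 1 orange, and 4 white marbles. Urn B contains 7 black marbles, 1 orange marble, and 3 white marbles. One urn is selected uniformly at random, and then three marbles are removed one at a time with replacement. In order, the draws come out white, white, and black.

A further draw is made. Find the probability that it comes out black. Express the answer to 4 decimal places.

The likelihood of the observed sequence under each hypothesis: P(data | urn A) = (4/8)(4/8)(3/8) = 0.09375; P(data | urn B) = (3/11)(3/11)(7/11) = 0.047333.
The prior-weighted likelihoods are 1/2 · 0.09375 = 0.046875, 1/2 · 0.047333 = 0.023666; with total 0.070541.
The posterior is then P(urn A | data) = 0.6645, P(urn B | data) = 0.3355.
Averaging over the posterior, P(black next | data) = (3/8)(0.6645) + (7/11)(0.3355) = 0.46269.

0.4627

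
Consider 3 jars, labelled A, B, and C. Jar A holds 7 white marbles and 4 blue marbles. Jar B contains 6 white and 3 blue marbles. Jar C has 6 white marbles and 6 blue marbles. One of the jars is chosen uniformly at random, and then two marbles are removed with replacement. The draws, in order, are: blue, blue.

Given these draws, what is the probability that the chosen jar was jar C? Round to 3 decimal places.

0.507

For each hypothesis, P(data | H) works out to: P(data | jar A) = (4/11)(4/11) = 0.13223; P(data | jar B) = (3/9)(3/9) = 0.11111; P(data | jar C) = (6/12)(6/12) = 0.25.
Multiplying each by its prior: 1/3 · 0.13223 = 0.044077, 1/3 · 0.11111 = 0.037037, 1/3 · 0.25 = 0.083333; summing to 0.16445.
By Bayes' rule, P(jar C | data) = (0.083333) / (0.16445) = 0.50675.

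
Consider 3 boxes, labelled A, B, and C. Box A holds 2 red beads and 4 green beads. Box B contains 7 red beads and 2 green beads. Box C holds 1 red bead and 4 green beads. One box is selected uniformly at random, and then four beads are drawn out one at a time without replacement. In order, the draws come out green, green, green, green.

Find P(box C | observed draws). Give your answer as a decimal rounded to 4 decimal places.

The likelihood of the observed sequence under each hypothesis: P(data | box A) = (4/6)(3/5)(2/4)(1/3) = 1/15; P(data | box B) = (2/9)(1/8)(0/7) = 0; P(data | box C) = (4/5)(3/4)(2/3)(1/2) = 1/5.
Multiplying each by its prior: 1/3 · 1/15 = 1/45, 1/3 · 0 = 0, 1/3 · 1/5 = 1/15; with total 4/45.
Hence P(box C | data) = (1/15) / (4/45) = 3/4.

0.7500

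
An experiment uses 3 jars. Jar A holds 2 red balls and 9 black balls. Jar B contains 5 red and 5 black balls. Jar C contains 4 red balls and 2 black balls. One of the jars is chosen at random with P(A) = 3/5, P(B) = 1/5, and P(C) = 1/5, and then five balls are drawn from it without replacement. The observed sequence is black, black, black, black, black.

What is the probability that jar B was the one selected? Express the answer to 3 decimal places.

0.005

For each hypothesis, P(data | H) works out to: P(data | jar A) = (9/11)(8/10)(7/9)(6/8)(5/7) = 0.27273; P(data | jar B) = (5/10)(4/9)(3/8)(2/7)(1/6) = 0.0039683; P(data | jar C) = (2/6)(1/5)(0/4) = 0.
Weighting by the prior gives 3/5 · 0.27273 = 0.16364, 1/5 · 0.0039683 = 0.00079365, 1/5 · 0 = 0; with total 0.16443.
So P(jar B | data) = (0.00079365) / (0.16443) = 0.0048267.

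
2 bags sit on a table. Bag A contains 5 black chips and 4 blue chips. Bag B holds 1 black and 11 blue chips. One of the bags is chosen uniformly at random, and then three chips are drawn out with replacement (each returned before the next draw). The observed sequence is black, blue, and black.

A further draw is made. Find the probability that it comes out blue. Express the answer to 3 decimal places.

0.465

For each hypothesis, P(data | H) works out to: P(data | bag A) = (5/9)(4/9)(5/9) = 0.13717; P(data | bag B) = (1/12)(11/12)(1/12) = 0.0063657.
Multiplying each by its prior: 1/2 · 0.13717 = 0.068587, 1/2 · 0.0063657 = 0.0031829; with total 0.07177.
Normalising, the posterior is P(bag A | data) = 0.95565, P(bag B | data) = 0.044348.
Averaging over the posterior, P(blue next | data) = (4/9)(0.95565) + (11/12)(0.044348) = 0.46539.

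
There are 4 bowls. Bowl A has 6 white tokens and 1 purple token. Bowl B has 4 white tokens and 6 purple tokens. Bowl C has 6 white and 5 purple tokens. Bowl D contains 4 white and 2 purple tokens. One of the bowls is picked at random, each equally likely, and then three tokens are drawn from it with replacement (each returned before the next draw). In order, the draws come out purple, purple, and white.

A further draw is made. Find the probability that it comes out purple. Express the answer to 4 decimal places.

0.4733

Compute the likelihood of the observed sequence for each case: P(data | bowl A) = (1/7)(1/7)(6/7) = 0.017493; P(data | bowl B) = (6/10)(6/10)(4/10) = 0.144; P(data | bowl C) = (5/11)(5/11)(6/11) = 0.1127; P(data | bowl D) = (2/6)(2/6)(4/6) = 0.074074.
Weighting by the prior gives 1/4 · 0.017493 = 0.0043732, 1/4 · 0.144 = 0.036, 1/4 · 0.1127 = 0.028174, 1/4 · 0.074074 = 0.018519; these sum to 0.087066.
Normalising, the posterior is P(bowl A | data) = 0.050228, P(bowl B | data) = 0.41348, P(bowl C | data) = 0.3236, P(bowl D | data) = 0.2127.
So P(purple next | data) = Σ P(purple next | H) P(H | data) = (1/7)(0.050228) + (3/5)(0.41348) + (5/11)(0.3236) + (1/3)(0.2127) = 0.47325.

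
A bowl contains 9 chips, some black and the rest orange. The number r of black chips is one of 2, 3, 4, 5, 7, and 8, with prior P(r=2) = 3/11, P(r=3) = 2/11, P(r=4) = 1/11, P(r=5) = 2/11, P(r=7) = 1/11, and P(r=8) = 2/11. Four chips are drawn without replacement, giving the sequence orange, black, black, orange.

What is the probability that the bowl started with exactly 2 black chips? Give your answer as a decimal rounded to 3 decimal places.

For each hypothesis, P(data | H) works out to: P(data | r = 2) = (7/9)(2/8)(1/7)(6/6) = 0.027778; P(data | r = 3) = (6/9)(3/8)(2/7)(5/6) = 0.059524; P(data | r = 4) = (5/9)(4/8)(3/7)(4/6) = 0.079365; P(data | r = 5) = (4/9)(5/8)(4/7)(3/6) = 0.079365; P(data | r = 7) = (2/9)(7/8)(6/7)(1/6) = 0.027778; P(data | r = 8) = (1/9)(8/8)(7/7)(0/6) = 0.
Multiplying each by its prior: 3/11 · 0.027778 = 0.0075758, 2/11 · 0.059524 = 0.010823, 1/11 · 0.079365 = 0.007215, 2/11 · 0.079365 = 0.01443, 1/11 · 0.027778 = 0.0025253, 2/11 · 0 = 0; with total 0.042569.
So P(r = 2 | data) = (0.0075758) / (0.042569) = 0.17797.

0.178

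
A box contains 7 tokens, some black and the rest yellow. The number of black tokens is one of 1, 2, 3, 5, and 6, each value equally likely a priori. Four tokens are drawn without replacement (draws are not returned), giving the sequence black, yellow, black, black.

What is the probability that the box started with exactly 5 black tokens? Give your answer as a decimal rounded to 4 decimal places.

Under each hypothesis, the probability of the observed sequence is: P(data | r = 1) = (1/7)(6/6)(0/5) = 0; P(data | r = 2) = (2/7)(5/6)(1/5)(0/4) = 0; P(data | r = 3) = (3/7)(4/6)(2/5)(1/4) = 1/35; P(data | r = 5) = (5/7)(2/6)(4/5)(3/4) = 1/7; P(data | r = 6) = (6/7)(1/6)(5/5)(4/4) = 1/7.
Weighting by the prior gives 1/5 · 0 = 0, 1/5 · 0 = 0, 1/5 · 1/35 = 1/175, 1/5 · 1/7 = 1/35, 1/5 · 1/7 = 1/35; with total 11/175.
So P(r = 5 | data) = (1/35) / (11/175) = 5/11.

0.4545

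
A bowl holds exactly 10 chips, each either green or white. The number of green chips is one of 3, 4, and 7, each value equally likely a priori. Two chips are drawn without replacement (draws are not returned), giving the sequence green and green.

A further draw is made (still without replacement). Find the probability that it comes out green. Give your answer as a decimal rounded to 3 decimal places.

0.500

The likelihood of the observed sequence under each hypothesis: P(data | r = 3) = (3/10)(2/9) = 1/15; P(data | r = 4) = (4/10)(3/9) = 2/15; P(data | r = 7) = (7/10)(6/9) = 7/15.
Weighting by the prior gives 1/3 · 1/15 = 1/45, 1/3 · 2/15 = 2/45, 1/3 · 7/15 = 7/45; these sum to 2/9.
Normalising, the posterior is P(r = 3 | data) = 1/10, P(r = 4 | data) = 1/5, P(r = 7 | data) = 7/10.
The predictive probability is P(green next | data) = (1/8)(1/10) + (1/4)(1/5) + (5/8)(7/10) = 1/2.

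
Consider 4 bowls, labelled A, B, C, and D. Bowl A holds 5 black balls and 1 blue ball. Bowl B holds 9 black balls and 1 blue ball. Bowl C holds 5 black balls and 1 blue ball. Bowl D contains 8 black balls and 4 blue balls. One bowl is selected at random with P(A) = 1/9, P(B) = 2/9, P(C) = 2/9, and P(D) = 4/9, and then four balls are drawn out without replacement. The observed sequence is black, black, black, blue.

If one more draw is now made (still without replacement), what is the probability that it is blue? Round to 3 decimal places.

0.147

Under each hypothesis, the probability of the observed sequence is: P(data | bowl A) = (5/6)(4/5)(3/4)(1/3) = 0.16667; P(data | bowl B) = (9/10)(8/9)(7/8)(1/7) = 0.1; P(data | bowl C) = (5/6)(4/5)(3/4)(1/3) = 0.16667; P(data | bowl D) = (8/12)(7/11)(6/10)(4/9) = 0.11313.
The prior-weighted likelihoods are 1/9 · 0.16667 = 0.018519, 2/9 · 0.1 = 0.022222, 2/9 · 0.16667 = 0.037037, 4/9 · 0.11313 = 0.050281; summing to 0.12806.
Normalising, the posterior is P(bowl A | data) = 0.14461, P(bowl B | data) = 0.17353, P(bowl C | data) = 0.28922, P(bowl D | data) = 0.39264.
The predictive probability is P(blue next | data) = (0)(0.14461) + (0)(0.17353) + (0)(0.28922) + (3/8)(0.39264) = 0.14724.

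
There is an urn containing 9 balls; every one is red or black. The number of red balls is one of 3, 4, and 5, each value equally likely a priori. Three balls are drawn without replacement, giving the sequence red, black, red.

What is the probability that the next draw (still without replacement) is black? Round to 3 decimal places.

0.625

Under each hypothesis, the probability of the observed sequence is: P(data | r = 3) = (3/9)(6/8)(2/7) = 1/14; P(data | r = 4) = (4/9)(5/8)(3/7) = 5/42; P(data | r = 5) = (5/9)(4/8)(4/7) = 10/63.
Weighting by the prior gives 1/3 · 1/14 = 1/42, 1/3 · 5/42 = 5/126, 1/3 · 10/63 = 10/189; with total 22/189.
Dividing through by the total gives posterior P(r = 3 | data) = 9/44, P(r = 4 | data) = 15/44, P(r = 5 | data) = 5/11.
The predictive probability is P(black next | data) = (5/6)(9/44) + (2/3)(15/44) + (1/2)(5/11) = 5/8.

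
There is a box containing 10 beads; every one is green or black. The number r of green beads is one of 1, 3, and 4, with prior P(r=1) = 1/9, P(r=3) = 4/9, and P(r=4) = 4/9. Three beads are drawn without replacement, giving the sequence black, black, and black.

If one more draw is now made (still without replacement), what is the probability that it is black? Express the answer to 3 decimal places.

0.613

The likelihood of the observed sequence under each hypothesis: P(data | r = 1) = (9/10)(8/9)(7/8) = 7/10; P(data | r = 3) = (7/10)(6/9)(5/8) = 7/24; P(data | r = 4) = (6/10)(5/9)(4/8) = 1/6.
Multiplying each by its prior: 1/9 · 7/10 = 7/90, 4/9 · 7/24 = 7/54, 4/9 · 1/6 = 2/27; with total 38/135.
Dividing through by the total gives posterior P(r = 1 | data) = 21/76, P(r = 3 | data) = 35/76, P(r = 4 | data) = 5/19.
So P(black next | data) = Σ P(black next | H) P(H | data) = (6/7)(21/76) + (4/7)(35/76) + (3/7)(5/19) = 163/266.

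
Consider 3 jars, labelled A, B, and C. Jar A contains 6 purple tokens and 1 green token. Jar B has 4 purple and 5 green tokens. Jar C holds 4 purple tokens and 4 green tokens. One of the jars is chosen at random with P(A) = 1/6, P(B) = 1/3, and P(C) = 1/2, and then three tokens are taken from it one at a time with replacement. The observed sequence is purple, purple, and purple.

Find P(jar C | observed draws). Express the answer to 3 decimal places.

Compute the likelihood of the observed sequence for each case: P(data | jar A) = (6/7)(6/7)(6/7) = 0.62974; P(data | jar B) = (4/9)(4/9)(4/9) = 0.087791; P(data | jar C) = (4/8)(4/8)(4/8) = 0.125.
Multiplying each by its prior: 1/6 · 0.62974 = 0.10496, 1/3 · 0.087791 = 0.029264, 1/2 · 0.125 = 0.0625; these sum to 0.19672.
Therefore the posterior P(jar C | data) = (0.0625) / (0.19672) = 0.31771.

0.318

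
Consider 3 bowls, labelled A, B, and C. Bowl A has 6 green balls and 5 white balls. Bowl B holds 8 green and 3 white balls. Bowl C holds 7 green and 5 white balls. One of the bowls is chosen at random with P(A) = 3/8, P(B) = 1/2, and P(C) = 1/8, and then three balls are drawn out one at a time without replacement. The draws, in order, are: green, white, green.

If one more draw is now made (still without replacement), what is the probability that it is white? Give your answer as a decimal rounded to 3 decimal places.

0.362

For each hypothesis, P(data | H) works out to: P(data | bowl A) = (6/11)(5/10)(5/9) = 0.15152; P(data | bowl B) = (8/11)(3/10)(7/9) = 0.1697; P(data | bowl C) = (7/12)(5/11)(6/10) = 0.15909.
The prior-weighted likelihoods are 3/8 · 0.15152 = 0.056818, 1/2 · 0.1697 = 0.084848, 1/8 · 0.15909 = 0.019886; summing to 0.16155.
Dividing through by the total gives posterior P(bowl A | data) = 0.3517, P(bowl B | data) = 0.52521, P(bowl C | data) = 0.12309.
The predictive probability is P(white next | data) = (1/2)(0.3517) + (1/4)(0.52521) + (4/9)(0.12309) = 0.36186.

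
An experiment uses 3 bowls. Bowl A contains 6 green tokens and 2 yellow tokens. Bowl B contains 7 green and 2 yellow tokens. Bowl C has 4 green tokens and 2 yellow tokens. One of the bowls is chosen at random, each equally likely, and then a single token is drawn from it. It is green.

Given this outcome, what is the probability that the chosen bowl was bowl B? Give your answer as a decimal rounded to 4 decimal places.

For each hypothesis, P(data | H) works out to: P(data | bowl A) = (6/8) = 3/4; P(data | bowl B) = (7/9) = 7/9; P(data | bowl C) = (4/6) = 2/3.
Multiplying each by its prior: 1/3 · 3/4 = 1/4, 1/3 · 7/9 = 7/27, 1/3 · 2/3 = 2/9; summing to 79/108.
Therefore the posterior P(bowl B | data) = (7/27) / (79/108) = 28/79.

0.3544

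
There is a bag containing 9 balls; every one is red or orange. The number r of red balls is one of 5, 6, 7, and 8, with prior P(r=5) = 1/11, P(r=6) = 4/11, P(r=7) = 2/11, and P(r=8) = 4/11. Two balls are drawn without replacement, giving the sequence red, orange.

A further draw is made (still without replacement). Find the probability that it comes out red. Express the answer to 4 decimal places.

The likelihood of the observed sequence under each hypothesis: P(data | r = 5) = (5/9)(4/8) = 5/18; P(data | r = 6) = (6/9)(3/8) = 1/4; P(data | r = 7) = (7/9)(2/8) = 7/36; P(data | r = 8) = (8/9)(1/8) = 1/9.
Weighting by the prior gives 1/11 · 5/18 = 5/198, 4/11 · 1/4 = 1/11, 2/11 · 7/36 = 7/198, 4/11 · 1/9 = 4/99; with total 19/99.
Dividing through by the total gives posterior P(r = 5 | data) = 5/38, P(r = 6 | data) = 9/19, P(r = 7 | data) = 7/38, P(r = 8 | data) = 4/19.
Averaging over the posterior, P(red next | data) = (4/7)(5/38) + (5/7)(9/19) + (6/7)(7/38) + (1)(4/19) = 104/133.

0.7820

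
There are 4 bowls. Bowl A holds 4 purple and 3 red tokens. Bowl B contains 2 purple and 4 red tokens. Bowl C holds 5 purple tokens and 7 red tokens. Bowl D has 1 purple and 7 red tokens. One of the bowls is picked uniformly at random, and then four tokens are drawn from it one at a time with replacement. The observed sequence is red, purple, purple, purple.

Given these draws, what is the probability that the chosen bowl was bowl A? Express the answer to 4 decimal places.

0.5383

For each hypothesis, P(data | H) works out to: P(data | bowl A) = (3/7)(4/7)(4/7)(4/7) = 0.079967; P(data | bowl B) = (4/6)(2/6)(2/6)(2/6) = 0.024691; P(data | bowl C) = (7/12)(5/12)(5/12)(5/12) = 0.042197; P(data | bowl D) = (7/8)(1/8)(1/8)(1/8) = 0.001709.
Multiplying each by its prior: 1/4 · 0.079967 = 0.019992, 1/4 · 0.024691 = 0.0061728, 1/4 · 0.042197 = 0.010549, 1/4 · 0.001709 = 0.00042725; these sum to 0.037141.
Hence P(bowl A | data) = (0.019992) / (0.037141) = 0.53826.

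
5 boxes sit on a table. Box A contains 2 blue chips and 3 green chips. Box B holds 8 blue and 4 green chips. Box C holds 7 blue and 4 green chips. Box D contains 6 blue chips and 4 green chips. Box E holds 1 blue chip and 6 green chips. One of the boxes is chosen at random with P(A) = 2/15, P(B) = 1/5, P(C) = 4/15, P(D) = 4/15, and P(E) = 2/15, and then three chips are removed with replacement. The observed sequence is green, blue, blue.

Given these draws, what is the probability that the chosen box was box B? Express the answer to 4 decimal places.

Under each hypothesis, the probability of the observed sequence is: P(data | box A) = (3/5)(2/5)(2/5) = 0.096; P(data | box B) = (4/12)(8/12)(8/12) = 0.14815; P(data | box C) = (4/11)(7/11)(7/11) = 0.14726; P(data | box D) = (4/10)(6/10)(6/10) = 0.144; P(data | box E) = (6/7)(1/7)(1/7) = 0.017493.
Weighting by the prior gives 2/15 · 0.096 = 0.0128, 1/5 · 0.14815 = 0.02963, 4/15 · 0.14726 = 0.039269, 4/15 · 0.144 = 0.0384, 2/15 · 0.017493 = 0.0023324; summing to 0.12243.
By Bayes' rule, P(box B | data) = (0.02963) / (0.12243) = 0.24201.

0.2420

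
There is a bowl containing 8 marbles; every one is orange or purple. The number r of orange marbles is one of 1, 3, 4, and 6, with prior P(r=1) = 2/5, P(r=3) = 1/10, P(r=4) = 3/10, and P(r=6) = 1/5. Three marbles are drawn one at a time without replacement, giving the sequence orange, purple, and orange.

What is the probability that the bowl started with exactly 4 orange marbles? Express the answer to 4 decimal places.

0.4898

For each hypothesis, P(data | H) works out to: P(data | r = 1) = (1/8)(7/7)(0/6) = 0; P(data | r = 3) = (3/8)(5/7)(2/6) = 5/56; P(data | r = 4) = (4/8)(4/7)(3/6) = 1/7; P(data | r = 6) = (6/8)(2/7)(5/6) = 5/28.
Weighting by the prior gives 2/5 · 0 = 0, 1/10 · 5/56 = 1/112, 3/10 · 1/7 = 3/70, 1/5 · 5/28 = 1/28; these sum to 7/80.
So P(r = 4 | data) = (3/70) / (7/80) = 24/49.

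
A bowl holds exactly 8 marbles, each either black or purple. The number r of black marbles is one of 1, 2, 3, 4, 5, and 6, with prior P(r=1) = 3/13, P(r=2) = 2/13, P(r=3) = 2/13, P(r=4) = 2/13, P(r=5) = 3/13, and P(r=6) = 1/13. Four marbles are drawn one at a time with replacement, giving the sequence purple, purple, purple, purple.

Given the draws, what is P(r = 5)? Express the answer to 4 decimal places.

For each hypothesis, P(data | H) works out to: P(data | r = 1) = (7/8)(7/8)(7/8)(7/8) = 0.58618; P(data | r = 2) = (6/8)(6/8)(6/8)(6/8) = 0.31641; P(data | r = 3) = (5/8)(5/8)(5/8)(5/8) = 0.15259; P(data | r = 4) = (4/8)(4/8)(4/8)(4/8) = 0.0625; P(data | r = 5) = (3/8)(3/8)(3/8)(3/8) = 0.019775; P(data | r = 6) = (2/8)(2/8)(2/8)(2/8) = 0.0039062.
Multiplying each by its prior: 3/13 · 0.58618 = 0.13527, 2/13 · 0.31641 = 0.048678, 2/13 · 0.15259 = 0.023475, 2/13 · 0.0625 = 0.0096154, 3/13 · 0.019775 = 0.0045636, 1/13 · 0.0039062 = 0.00030048; with total 0.22191.
Therefore the posterior P(r = 5 | data) = (0.0045636) / (0.22191) = 0.020565.

0.0206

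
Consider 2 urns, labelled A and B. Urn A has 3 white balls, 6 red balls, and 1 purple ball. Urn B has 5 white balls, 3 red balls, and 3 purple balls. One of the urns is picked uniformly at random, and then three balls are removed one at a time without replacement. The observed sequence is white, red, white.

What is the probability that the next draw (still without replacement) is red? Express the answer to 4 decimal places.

For each hypothesis, P(data | H) works out to: P(data | urn A) = (3/10)(6/9)(2/8) = 0.05; P(data | urn B) = (5/11)(3/10)(4/9) = 0.060606.
Weighting by the prior gives 1/2 · 0.05 = 0.025, 1/2 · 0.060606 = 0.030303; these sum to 0.055303.
Normalising, the posterior is P(urn A | data) = 0.45205, P(urn B | data) = 0.54795.
Averaging over the posterior, P(red next | data) = (5/7)(0.45205) + (1/4)(0.54795) = 0.45988.

0.4599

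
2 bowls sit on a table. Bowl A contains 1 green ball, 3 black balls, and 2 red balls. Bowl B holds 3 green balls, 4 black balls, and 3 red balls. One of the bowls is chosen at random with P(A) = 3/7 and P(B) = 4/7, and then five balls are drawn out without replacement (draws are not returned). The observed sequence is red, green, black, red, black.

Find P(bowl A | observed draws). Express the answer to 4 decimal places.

0.6364

Compute the likelihood of the observed sequence for each case: P(data | bowl A) = (2/6)(1/5)(3/4)(1/3)(2/2) = 1/60; P(data | bowl B) = (3/10)(3/9)(4/8)(2/7)(3/6) = 1/140.
Weighting by the prior gives 3/7 · 1/60 = 1/140, 4/7 · 1/140 = 1/245; summing to 11/980.
Therefore the posterior P(bowl A | data) = (1/140) / (11/980) = 7/11.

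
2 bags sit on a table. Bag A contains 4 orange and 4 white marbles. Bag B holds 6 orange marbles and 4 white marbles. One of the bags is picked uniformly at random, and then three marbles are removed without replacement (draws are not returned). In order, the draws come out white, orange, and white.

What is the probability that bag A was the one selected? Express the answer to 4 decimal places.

0.5882

The likelihood of the observed sequence under each hypothesis: P(data | bag A) = (4/8)(4/7)(3/6) = 1/7; P(data | bag B) = (4/10)(6/9)(3/8) = 1/10.
Weighting by the prior gives 1/2 · 1/7 = 1/14, 1/2 · 1/10 = 1/20; with total 17/140.
Hence P(bag A | data) = (1/14) / (17/140) = 10/17.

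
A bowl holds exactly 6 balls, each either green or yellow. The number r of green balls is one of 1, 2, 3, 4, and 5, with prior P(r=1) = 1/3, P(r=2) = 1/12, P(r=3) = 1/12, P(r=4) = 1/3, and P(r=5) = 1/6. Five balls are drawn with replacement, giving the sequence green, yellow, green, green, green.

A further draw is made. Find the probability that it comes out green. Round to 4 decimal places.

0.7043

Compute the likelihood of the observed sequence for each case: P(data | r = 1) = (1/6)(5/6)(1/6)(1/6)(1/6) = 0.000643; P(data | r = 2) = (2/6)(4/6)(2/6)(2/6)(2/6) = 0.0082305; P(data | r = 3) = (3/6)(3/6)(3/6)(3/6)(3/6) = 0.03125; P(data | r = 4) = (4/6)(2/6)(4/6)(4/6)(4/6) = 0.065844; P(data | r = 5) = (5/6)(1/6)(5/6)(5/6)(5/6) = 0.080376.
Multiplying each by its prior: 1/3 · 0.000643 = 0.00021433, 1/12 · 0.0082305 = 0.00068587, 1/12 · 0.03125 = 0.0026042, 1/3 · 0.065844 = 0.021948, 1/6 · 0.080376 = 0.013396; these sum to 0.038848.
Dividing through by the total gives posterior P(r = 1 | data) = 0.0055172, P(r = 2 | data) = 0.017655, P(r = 3 | data) = 0.067034, P(r = 4 | data) = 0.56497, P(r = 5 | data) = 0.34483.
The predictive probability is P(green next | data) = (1/6)(0.0055172) + (1/3)(0.017655) + (1/2)(0.067034) + (2/3)(0.56497) + (5/6)(0.34483) = 0.70432.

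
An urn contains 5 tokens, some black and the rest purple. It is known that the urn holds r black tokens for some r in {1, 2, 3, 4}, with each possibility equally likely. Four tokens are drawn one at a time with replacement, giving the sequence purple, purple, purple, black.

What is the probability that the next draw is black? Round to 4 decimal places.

For each hypothesis, P(data | H) works out to: P(data | r = 1) = (4/5)(4/5)(4/5)(1/5) = 0.1024; P(data | r = 2) = (3/5)(3/5)(3/5)(2/5) = 0.0864; P(data | r = 3) = (2/5)(2/5)(2/5)(3/5) = 0.0384; P(data | r = 4) = (1/5)(1/5)(1/5)(4/5) = 0.0064.
The prior-weighted likelihoods are 1/4 · 0.1024 = 0.0256, 1/4 · 0.0864 = 0.0216, 1/4 · 0.0384 = 0.0096, 1/4 · 0.0064 = 0.0016; these sum to 0.0584.
Dividing through by the total gives posterior P(r = 1 | data) = 0.43836, P(r = 2 | data) = 0.36986, P(r = 3 | data) = 0.16438, P(r = 4 | data) = 0.027397.
So P(black next | data) = Σ P(black next | H) P(H | data) = (1/5)(0.43836) + (2/5)(0.36986) + (3/5)(0.16438) + (4/5)(0.027397) = 0.35616.

0.3562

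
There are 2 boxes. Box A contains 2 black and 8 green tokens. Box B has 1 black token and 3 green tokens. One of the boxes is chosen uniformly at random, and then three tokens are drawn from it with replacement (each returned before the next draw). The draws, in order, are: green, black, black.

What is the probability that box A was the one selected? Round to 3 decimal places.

0.406

For each hypothesis, P(data | H) works out to: P(data | box A) = (8/10)(2/10)(2/10) = 0.032; P(data | box B) = (3/4)(1/4)(1/4) = 0.046875.
Multiplying each by its prior: 1/2 · 0.032 = 0.016, 1/2 · 0.046875 = 0.023438; summing to 0.039438.
By Bayes' rule, P(box A | data) = (0.016) / (0.039438) = 0.40571.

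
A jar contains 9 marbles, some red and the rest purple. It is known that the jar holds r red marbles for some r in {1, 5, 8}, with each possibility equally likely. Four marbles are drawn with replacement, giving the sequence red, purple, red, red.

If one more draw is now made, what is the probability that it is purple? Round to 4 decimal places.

Compute the likelihood of the observed sequence for each case: P(data | r = 1) = (1/9)(8/9)(1/9)(1/9) = 0.0012193; P(data | r = 5) = (5/9)(4/9)(5/9)(5/9) = 0.076208; P(data | r = 8) = (8/9)(1/9)(8/9)(8/9) = 0.078037.
Weighting by the prior gives 1/3 · 0.0012193 = 0.00040644, 1/3 · 0.076208 = 0.025403, 1/3 · 0.078037 = 0.026012; summing to 0.051821.
The posterior is then P(r = 1 | data) = 0.0078431, P(r = 5 | data) = 0.4902, P(r = 8 | data) = 0.50196.
The predictive probability is P(purple next | data) = (8/9)(0.0078431) + (4/9)(0.4902) + (1/9)(0.50196) = 0.28061.

0.2806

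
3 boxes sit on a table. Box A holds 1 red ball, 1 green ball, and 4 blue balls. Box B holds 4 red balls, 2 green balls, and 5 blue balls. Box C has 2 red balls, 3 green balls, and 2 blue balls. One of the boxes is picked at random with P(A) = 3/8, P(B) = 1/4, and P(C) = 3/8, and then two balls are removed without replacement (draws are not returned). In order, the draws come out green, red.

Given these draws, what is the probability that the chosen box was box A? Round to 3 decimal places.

Under each hypothesis, the probability of the observed sequence is: P(data | box A) = (1/6)(1/5) = 0.033333; P(data | box B) = (2/11)(4/10) = 0.072727; P(data | box C) = (3/7)(2/6) = 0.14286.
The prior-weighted likelihoods are 3/8 · 0.033333 = 0.0125, 1/4 · 0.072727 = 0.018182, 3/8 · 0.14286 = 0.053571; with total 0.084253.
Hence P(box A | data) = (0.0125) / (0.084253) = 0.14836.

0.148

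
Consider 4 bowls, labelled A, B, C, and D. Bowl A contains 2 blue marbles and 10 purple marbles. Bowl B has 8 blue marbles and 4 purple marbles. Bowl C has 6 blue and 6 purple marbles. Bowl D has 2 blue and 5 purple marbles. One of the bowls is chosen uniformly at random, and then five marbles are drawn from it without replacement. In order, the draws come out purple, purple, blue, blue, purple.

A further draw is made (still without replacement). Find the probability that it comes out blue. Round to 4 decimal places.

0.2942

Compute the likelihood of the observed sequence for each case: P(data | bowl A) = (10/12)(9/11)(2/10)(1/9)(8/8) = 0.015152; P(data | bowl B) = (4/12)(3/11)(8/10)(7/9)(2/8) = 0.014141; P(data | bowl C) = (6/12)(5/11)(6/10)(5/9)(4/8) = 0.037879; P(data | bowl D) = (5/7)(4/6)(2/5)(1/4)(3/3) = 0.047619.
The prior-weighted likelihoods are 1/4 · 0.015152 = 0.0037879, 1/4 · 0.014141 = 0.0035354, 1/4 · 0.037879 = 0.0094697, 1/4 · 0.047619 = 0.011905; with total 0.028698.
The posterior is then P(bowl A | data) = 0.13199, P(bowl B | data) = 0.12319, P(bowl C | data) = 0.32998, P(bowl D | data) = 0.41483.
Averaging over the posterior, P(blue next | data) = (0)(0.13199) + (6/7)(0.12319) + (4/7)(0.32998) + (0)(0.41483) = 0.29415.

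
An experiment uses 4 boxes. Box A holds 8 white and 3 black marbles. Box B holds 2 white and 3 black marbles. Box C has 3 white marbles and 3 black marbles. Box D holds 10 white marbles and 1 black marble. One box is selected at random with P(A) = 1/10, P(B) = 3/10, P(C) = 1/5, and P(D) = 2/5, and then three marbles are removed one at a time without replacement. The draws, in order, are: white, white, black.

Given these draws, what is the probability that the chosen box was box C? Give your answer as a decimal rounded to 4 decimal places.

For each hypothesis, P(data | H) works out to: P(data | box A) = (8/11)(7/10)(3/9) = 28/165; P(data | box B) = (2/5)(1/4)(3/3) = 1/10; P(data | box C) = (3/6)(2/5)(3/4) = 3/20; P(data | box D) = (10/11)(9/10)(1/9) = 1/11.
Weighting by the prior gives 1/10 · 28/165 = 14/825, 3/10 · 1/10 = 3/100, 1/5 · 3/20 = 3/100, 2/5 · 1/11 = 2/55; with total 17/150.
By Bayes' rule, P(box C | data) = (3/100) / (17/150) = 9/34.

0.2647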